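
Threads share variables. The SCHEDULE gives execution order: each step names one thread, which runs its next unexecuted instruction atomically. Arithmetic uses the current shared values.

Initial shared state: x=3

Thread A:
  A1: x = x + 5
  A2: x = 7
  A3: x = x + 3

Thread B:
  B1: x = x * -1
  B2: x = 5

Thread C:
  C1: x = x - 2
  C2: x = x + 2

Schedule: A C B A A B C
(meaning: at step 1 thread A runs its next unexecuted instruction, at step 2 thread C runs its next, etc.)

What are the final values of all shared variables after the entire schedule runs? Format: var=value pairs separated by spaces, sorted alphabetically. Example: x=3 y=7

Step 1: thread A executes A1 (x = x + 5). Shared: x=8. PCs: A@1 B@0 C@0
Step 2: thread C executes C1 (x = x - 2). Shared: x=6. PCs: A@1 B@0 C@1
Step 3: thread B executes B1 (x = x * -1). Shared: x=-6. PCs: A@1 B@1 C@1
Step 4: thread A executes A2 (x = 7). Shared: x=7. PCs: A@2 B@1 C@1
Step 5: thread A executes A3 (x = x + 3). Shared: x=10. PCs: A@3 B@1 C@1
Step 6: thread B executes B2 (x = 5). Shared: x=5. PCs: A@3 B@2 C@1
Step 7: thread C executes C2 (x = x + 2). Shared: x=7. PCs: A@3 B@2 C@2

Answer: x=7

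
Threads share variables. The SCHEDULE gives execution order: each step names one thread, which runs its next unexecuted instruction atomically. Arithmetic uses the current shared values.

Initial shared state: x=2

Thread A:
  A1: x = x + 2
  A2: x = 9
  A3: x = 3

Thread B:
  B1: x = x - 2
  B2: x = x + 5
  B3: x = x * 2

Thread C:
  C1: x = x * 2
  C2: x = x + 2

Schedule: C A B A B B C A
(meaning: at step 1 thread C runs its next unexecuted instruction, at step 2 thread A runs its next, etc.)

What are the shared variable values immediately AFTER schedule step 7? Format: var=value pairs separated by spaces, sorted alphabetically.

Answer: x=30

Derivation:
Step 1: thread C executes C1 (x = x * 2). Shared: x=4. PCs: A@0 B@0 C@1
Step 2: thread A executes A1 (x = x + 2). Shared: x=6. PCs: A@1 B@0 C@1
Step 3: thread B executes B1 (x = x - 2). Shared: x=4. PCs: A@1 B@1 C@1
Step 4: thread A executes A2 (x = 9). Shared: x=9. PCs: A@2 B@1 C@1
Step 5: thread B executes B2 (x = x + 5). Shared: x=14. PCs: A@2 B@2 C@1
Step 6: thread B executes B3 (x = x * 2). Shared: x=28. PCs: A@2 B@3 C@1
Step 7: thread C executes C2 (x = x + 2). Shared: x=30. PCs: A@2 B@3 C@2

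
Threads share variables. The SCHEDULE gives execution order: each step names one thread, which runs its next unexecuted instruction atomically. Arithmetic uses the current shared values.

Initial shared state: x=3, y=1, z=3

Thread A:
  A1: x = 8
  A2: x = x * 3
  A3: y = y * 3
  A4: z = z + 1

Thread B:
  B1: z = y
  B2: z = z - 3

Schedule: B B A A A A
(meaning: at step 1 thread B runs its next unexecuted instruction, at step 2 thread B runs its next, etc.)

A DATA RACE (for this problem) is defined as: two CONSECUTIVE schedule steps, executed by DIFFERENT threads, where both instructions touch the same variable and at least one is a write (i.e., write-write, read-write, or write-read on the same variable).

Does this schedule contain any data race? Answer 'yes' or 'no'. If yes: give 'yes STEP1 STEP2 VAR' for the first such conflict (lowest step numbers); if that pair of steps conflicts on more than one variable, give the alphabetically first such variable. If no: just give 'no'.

Steps 1,2: same thread (B). No race.
Steps 2,3: B(r=z,w=z) vs A(r=-,w=x). No conflict.
Steps 3,4: same thread (A). No race.
Steps 4,5: same thread (A). No race.
Steps 5,6: same thread (A). No race.

Answer: no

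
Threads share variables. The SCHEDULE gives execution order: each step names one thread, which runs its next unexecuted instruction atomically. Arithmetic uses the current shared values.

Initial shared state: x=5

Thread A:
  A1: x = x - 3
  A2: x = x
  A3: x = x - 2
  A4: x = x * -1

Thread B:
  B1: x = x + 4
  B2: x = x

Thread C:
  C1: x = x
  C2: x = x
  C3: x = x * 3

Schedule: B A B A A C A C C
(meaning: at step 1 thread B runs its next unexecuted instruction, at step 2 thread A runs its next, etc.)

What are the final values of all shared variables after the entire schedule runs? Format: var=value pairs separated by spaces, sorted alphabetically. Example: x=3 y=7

Answer: x=-12

Derivation:
Step 1: thread B executes B1 (x = x + 4). Shared: x=9. PCs: A@0 B@1 C@0
Step 2: thread A executes A1 (x = x - 3). Shared: x=6. PCs: A@1 B@1 C@0
Step 3: thread B executes B2 (x = x). Shared: x=6. PCs: A@1 B@2 C@0
Step 4: thread A executes A2 (x = x). Shared: x=6. PCs: A@2 B@2 C@0
Step 5: thread A executes A3 (x = x - 2). Shared: x=4. PCs: A@3 B@2 C@0
Step 6: thread C executes C1 (x = x). Shared: x=4. PCs: A@3 B@2 C@1
Step 7: thread A executes A4 (x = x * -1). Shared: x=-4. PCs: A@4 B@2 C@1
Step 8: thread C executes C2 (x = x). Shared: x=-4. PCs: A@4 B@2 C@2
Step 9: thread C executes C3 (x = x * 3). Shared: x=-12. PCs: A@4 B@2 C@3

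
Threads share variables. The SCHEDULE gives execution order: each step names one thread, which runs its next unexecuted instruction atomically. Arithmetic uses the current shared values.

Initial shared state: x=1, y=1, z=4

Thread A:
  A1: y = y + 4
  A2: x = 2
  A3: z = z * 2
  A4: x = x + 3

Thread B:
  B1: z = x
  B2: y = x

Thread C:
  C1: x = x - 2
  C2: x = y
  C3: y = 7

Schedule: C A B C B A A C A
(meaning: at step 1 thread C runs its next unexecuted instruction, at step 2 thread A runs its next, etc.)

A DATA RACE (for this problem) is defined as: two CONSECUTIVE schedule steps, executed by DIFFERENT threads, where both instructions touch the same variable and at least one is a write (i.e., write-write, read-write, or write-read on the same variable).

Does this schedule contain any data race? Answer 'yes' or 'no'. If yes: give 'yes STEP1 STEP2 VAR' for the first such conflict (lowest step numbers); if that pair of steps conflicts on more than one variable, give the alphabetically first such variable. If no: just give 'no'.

Steps 1,2: C(r=x,w=x) vs A(r=y,w=y). No conflict.
Steps 2,3: A(r=y,w=y) vs B(r=x,w=z). No conflict.
Steps 3,4: B(z = x) vs C(x = y). RACE on x (R-W).
Steps 4,5: C(x = y) vs B(y = x). RACE on x (W-R), y (R-W). Multiple vars; alphabetically first is x.
Steps 5,6: B(y = x) vs A(x = 2). RACE on x (R-W).
Steps 6,7: same thread (A). No race.
Steps 7,8: A(r=z,w=z) vs C(r=-,w=y). No conflict.
Steps 8,9: C(r=-,w=y) vs A(r=x,w=x). No conflict.
First conflict at steps 3,4.

Answer: yes 3 4 x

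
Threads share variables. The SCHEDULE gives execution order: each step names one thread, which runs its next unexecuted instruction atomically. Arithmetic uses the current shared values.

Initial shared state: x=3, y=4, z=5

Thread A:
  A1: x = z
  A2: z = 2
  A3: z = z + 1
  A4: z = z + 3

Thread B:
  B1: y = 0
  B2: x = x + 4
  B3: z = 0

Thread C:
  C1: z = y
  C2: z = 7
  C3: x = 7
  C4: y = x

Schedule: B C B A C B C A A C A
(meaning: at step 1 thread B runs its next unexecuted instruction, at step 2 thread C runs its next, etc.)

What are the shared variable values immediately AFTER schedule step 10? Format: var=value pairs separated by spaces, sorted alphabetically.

Answer: x=7 y=7 z=3

Derivation:
Step 1: thread B executes B1 (y = 0). Shared: x=3 y=0 z=5. PCs: A@0 B@1 C@0
Step 2: thread C executes C1 (z = y). Shared: x=3 y=0 z=0. PCs: A@0 B@1 C@1
Step 3: thread B executes B2 (x = x + 4). Shared: x=7 y=0 z=0. PCs: A@0 B@2 C@1
Step 4: thread A executes A1 (x = z). Shared: x=0 y=0 z=0. PCs: A@1 B@2 C@1
Step 5: thread C executes C2 (z = 7). Shared: x=0 y=0 z=7. PCs: A@1 B@2 C@2
Step 6: thread B executes B3 (z = 0). Shared: x=0 y=0 z=0. PCs: A@1 B@3 C@2
Step 7: thread C executes C3 (x = 7). Shared: x=7 y=0 z=0. PCs: A@1 B@3 C@3
Step 8: thread A executes A2 (z = 2). Shared: x=7 y=0 z=2. PCs: A@2 B@3 C@3
Step 9: thread A executes A3 (z = z + 1). Shared: x=7 y=0 z=3. PCs: A@3 B@3 C@3
Step 10: thread C executes C4 (y = x). Shared: x=7 y=7 z=3. PCs: A@3 B@3 C@4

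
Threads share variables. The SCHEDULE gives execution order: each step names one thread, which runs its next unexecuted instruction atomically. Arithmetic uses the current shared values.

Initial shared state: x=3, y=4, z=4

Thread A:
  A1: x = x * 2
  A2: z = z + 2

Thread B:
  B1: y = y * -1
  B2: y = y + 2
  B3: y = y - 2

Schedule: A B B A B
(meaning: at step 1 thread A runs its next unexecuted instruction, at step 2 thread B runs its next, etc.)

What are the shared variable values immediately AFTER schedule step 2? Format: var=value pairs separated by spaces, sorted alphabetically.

Step 1: thread A executes A1 (x = x * 2). Shared: x=6 y=4 z=4. PCs: A@1 B@0
Step 2: thread B executes B1 (y = y * -1). Shared: x=6 y=-4 z=4. PCs: A@1 B@1

Answer: x=6 y=-4 z=4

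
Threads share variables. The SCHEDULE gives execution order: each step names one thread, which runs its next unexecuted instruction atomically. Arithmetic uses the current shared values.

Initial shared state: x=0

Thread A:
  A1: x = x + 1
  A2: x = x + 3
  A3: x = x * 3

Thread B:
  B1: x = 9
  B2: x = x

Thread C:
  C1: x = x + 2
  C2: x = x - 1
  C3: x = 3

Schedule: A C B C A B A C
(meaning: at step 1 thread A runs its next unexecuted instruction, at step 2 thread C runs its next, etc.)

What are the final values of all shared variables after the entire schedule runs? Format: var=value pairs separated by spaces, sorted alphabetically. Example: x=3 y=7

Answer: x=3

Derivation:
Step 1: thread A executes A1 (x = x + 1). Shared: x=1. PCs: A@1 B@0 C@0
Step 2: thread C executes C1 (x = x + 2). Shared: x=3. PCs: A@1 B@0 C@1
Step 3: thread B executes B1 (x = 9). Shared: x=9. PCs: A@1 B@1 C@1
Step 4: thread C executes C2 (x = x - 1). Shared: x=8. PCs: A@1 B@1 C@2
Step 5: thread A executes A2 (x = x + 3). Shared: x=11. PCs: A@2 B@1 C@2
Step 6: thread B executes B2 (x = x). Shared: x=11. PCs: A@2 B@2 C@2
Step 7: thread A executes A3 (x = x * 3). Shared: x=33. PCs: A@3 B@2 C@2
Step 8: thread C executes C3 (x = 3). Shared: x=3. PCs: A@3 B@2 C@3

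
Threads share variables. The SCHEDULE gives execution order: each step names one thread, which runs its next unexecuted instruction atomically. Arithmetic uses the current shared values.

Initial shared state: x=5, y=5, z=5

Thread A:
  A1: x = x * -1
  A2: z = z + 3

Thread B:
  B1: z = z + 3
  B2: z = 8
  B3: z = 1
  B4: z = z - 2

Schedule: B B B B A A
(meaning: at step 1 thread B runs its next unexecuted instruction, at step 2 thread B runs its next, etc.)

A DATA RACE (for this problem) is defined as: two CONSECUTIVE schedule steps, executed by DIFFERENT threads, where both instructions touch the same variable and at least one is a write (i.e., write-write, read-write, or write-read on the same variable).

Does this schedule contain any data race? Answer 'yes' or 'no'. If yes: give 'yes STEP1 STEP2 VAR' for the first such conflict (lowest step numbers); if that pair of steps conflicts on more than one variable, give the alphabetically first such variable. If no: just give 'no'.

Steps 1,2: same thread (B). No race.
Steps 2,3: same thread (B). No race.
Steps 3,4: same thread (B). No race.
Steps 4,5: B(r=z,w=z) vs A(r=x,w=x). No conflict.
Steps 5,6: same thread (A). No race.

Answer: no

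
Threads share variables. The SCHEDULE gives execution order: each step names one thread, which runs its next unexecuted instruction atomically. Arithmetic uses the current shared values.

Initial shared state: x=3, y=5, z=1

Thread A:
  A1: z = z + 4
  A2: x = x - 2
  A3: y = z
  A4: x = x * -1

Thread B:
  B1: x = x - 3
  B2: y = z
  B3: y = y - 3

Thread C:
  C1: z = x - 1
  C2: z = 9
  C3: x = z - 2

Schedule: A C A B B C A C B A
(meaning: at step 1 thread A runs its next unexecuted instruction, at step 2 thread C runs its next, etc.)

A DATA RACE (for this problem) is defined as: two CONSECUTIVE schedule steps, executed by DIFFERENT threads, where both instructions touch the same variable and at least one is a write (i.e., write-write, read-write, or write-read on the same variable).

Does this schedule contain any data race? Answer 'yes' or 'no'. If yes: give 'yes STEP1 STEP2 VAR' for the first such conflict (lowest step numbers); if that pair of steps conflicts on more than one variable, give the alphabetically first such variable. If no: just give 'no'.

Steps 1,2: A(z = z + 4) vs C(z = x - 1). RACE on z (W-W).
Steps 2,3: C(z = x - 1) vs A(x = x - 2). RACE on x (R-W).
Steps 3,4: A(x = x - 2) vs B(x = x - 3). RACE on x (W-W).
Steps 4,5: same thread (B). No race.
Steps 5,6: B(y = z) vs C(z = 9). RACE on z (R-W).
Steps 6,7: C(z = 9) vs A(y = z). RACE on z (W-R).
Steps 7,8: A(r=z,w=y) vs C(r=z,w=x). No conflict.
Steps 8,9: C(r=z,w=x) vs B(r=y,w=y). No conflict.
Steps 9,10: B(r=y,w=y) vs A(r=x,w=x). No conflict.
First conflict at steps 1,2.

Answer: yes 1 2 z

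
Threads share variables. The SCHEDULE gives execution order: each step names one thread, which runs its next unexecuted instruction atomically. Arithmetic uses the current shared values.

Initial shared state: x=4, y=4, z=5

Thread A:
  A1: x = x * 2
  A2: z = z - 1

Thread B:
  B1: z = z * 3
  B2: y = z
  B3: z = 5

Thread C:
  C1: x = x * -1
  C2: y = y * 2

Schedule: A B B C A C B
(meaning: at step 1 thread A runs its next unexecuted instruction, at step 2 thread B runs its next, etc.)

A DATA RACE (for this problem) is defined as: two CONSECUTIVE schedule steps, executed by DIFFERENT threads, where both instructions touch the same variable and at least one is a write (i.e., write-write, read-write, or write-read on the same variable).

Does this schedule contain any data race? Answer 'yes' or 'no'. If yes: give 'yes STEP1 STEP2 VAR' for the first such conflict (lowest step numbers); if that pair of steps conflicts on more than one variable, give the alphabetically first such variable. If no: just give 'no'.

Answer: no

Derivation:
Steps 1,2: A(r=x,w=x) vs B(r=z,w=z). No conflict.
Steps 2,3: same thread (B). No race.
Steps 3,4: B(r=z,w=y) vs C(r=x,w=x). No conflict.
Steps 4,5: C(r=x,w=x) vs A(r=z,w=z). No conflict.
Steps 5,6: A(r=z,w=z) vs C(r=y,w=y). No conflict.
Steps 6,7: C(r=y,w=y) vs B(r=-,w=z). No conflict.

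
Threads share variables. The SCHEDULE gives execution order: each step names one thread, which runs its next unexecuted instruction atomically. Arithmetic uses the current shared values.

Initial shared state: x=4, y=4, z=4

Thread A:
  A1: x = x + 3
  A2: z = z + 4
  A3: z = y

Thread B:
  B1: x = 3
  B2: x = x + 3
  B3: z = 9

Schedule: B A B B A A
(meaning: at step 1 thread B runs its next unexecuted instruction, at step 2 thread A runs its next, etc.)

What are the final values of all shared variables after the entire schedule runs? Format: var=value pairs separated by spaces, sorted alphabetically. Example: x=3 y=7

Answer: x=9 y=4 z=4

Derivation:
Step 1: thread B executes B1 (x = 3). Shared: x=3 y=4 z=4. PCs: A@0 B@1
Step 2: thread A executes A1 (x = x + 3). Shared: x=6 y=4 z=4. PCs: A@1 B@1
Step 3: thread B executes B2 (x = x + 3). Shared: x=9 y=4 z=4. PCs: A@1 B@2
Step 4: thread B executes B3 (z = 9). Shared: x=9 y=4 z=9. PCs: A@1 B@3
Step 5: thread A executes A2 (z = z + 4). Shared: x=9 y=4 z=13. PCs: A@2 B@3
Step 6: thread A executes A3 (z = y). Shared: x=9 y=4 z=4. PCs: A@3 B@3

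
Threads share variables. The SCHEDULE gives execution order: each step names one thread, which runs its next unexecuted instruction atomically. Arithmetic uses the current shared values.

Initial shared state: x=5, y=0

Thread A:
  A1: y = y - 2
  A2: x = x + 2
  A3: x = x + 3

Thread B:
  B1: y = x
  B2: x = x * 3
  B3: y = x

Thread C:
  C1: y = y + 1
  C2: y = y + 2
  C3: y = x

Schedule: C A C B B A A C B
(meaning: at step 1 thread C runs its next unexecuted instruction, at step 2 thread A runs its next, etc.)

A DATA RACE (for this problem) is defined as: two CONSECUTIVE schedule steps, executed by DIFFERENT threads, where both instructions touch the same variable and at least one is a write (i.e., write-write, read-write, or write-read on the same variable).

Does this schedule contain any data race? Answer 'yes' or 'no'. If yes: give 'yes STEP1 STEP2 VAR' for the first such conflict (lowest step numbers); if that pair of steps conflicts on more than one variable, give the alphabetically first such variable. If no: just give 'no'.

Answer: yes 1 2 y

Derivation:
Steps 1,2: C(y = y + 1) vs A(y = y - 2). RACE on y (W-W).
Steps 2,3: A(y = y - 2) vs C(y = y + 2). RACE on y (W-W).
Steps 3,4: C(y = y + 2) vs B(y = x). RACE on y (W-W).
Steps 4,5: same thread (B). No race.
Steps 5,6: B(x = x * 3) vs A(x = x + 2). RACE on x (W-W).
Steps 6,7: same thread (A). No race.
Steps 7,8: A(x = x + 3) vs C(y = x). RACE on x (W-R).
Steps 8,9: C(y = x) vs B(y = x). RACE on y (W-W).
First conflict at steps 1,2.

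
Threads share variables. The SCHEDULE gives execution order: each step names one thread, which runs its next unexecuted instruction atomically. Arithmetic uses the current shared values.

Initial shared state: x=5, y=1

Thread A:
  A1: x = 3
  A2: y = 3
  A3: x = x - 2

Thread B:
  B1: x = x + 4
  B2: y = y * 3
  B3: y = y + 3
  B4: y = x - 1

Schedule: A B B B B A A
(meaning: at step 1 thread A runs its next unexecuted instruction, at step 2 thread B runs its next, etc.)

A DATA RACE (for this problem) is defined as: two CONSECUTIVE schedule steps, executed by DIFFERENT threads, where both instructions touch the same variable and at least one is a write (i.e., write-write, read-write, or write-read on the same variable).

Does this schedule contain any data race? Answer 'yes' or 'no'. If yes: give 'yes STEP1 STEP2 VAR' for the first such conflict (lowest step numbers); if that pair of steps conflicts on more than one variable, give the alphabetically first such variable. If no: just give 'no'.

Answer: yes 1 2 x

Derivation:
Steps 1,2: A(x = 3) vs B(x = x + 4). RACE on x (W-W).
Steps 2,3: same thread (B). No race.
Steps 3,4: same thread (B). No race.
Steps 4,5: same thread (B). No race.
Steps 5,6: B(y = x - 1) vs A(y = 3). RACE on y (W-W).
Steps 6,7: same thread (A). No race.
First conflict at steps 1,2.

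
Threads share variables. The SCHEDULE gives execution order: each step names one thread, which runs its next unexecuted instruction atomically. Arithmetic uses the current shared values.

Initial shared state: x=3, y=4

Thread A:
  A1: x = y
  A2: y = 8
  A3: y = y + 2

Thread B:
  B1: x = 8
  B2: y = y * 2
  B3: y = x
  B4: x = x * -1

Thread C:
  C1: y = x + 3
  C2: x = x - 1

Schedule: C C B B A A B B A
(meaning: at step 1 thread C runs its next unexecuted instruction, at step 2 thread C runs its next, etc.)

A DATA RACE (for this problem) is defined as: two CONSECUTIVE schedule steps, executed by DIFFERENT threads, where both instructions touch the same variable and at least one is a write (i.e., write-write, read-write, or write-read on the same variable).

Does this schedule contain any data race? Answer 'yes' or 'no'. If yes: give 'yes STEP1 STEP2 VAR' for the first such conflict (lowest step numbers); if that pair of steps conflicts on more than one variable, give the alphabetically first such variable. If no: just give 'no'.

Steps 1,2: same thread (C). No race.
Steps 2,3: C(x = x - 1) vs B(x = 8). RACE on x (W-W).
Steps 3,4: same thread (B). No race.
Steps 4,5: B(y = y * 2) vs A(x = y). RACE on y (W-R).
Steps 5,6: same thread (A). No race.
Steps 6,7: A(y = 8) vs B(y = x). RACE on y (W-W).
Steps 7,8: same thread (B). No race.
Steps 8,9: B(r=x,w=x) vs A(r=y,w=y). No conflict.
First conflict at steps 2,3.

Answer: yes 2 3 x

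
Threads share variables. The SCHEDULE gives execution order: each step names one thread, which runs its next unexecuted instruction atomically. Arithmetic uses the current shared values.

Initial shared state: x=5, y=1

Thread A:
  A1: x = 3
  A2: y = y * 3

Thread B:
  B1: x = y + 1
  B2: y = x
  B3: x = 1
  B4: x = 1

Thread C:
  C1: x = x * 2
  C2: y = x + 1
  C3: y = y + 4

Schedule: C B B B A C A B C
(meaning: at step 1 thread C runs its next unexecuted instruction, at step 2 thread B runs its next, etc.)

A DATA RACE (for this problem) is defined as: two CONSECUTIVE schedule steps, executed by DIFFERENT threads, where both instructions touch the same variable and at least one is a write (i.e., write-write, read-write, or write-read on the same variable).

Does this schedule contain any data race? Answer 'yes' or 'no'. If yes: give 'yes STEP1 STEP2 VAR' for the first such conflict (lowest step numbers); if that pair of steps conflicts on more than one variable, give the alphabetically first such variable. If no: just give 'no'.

Answer: yes 1 2 x

Derivation:
Steps 1,2: C(x = x * 2) vs B(x = y + 1). RACE on x (W-W).
Steps 2,3: same thread (B). No race.
Steps 3,4: same thread (B). No race.
Steps 4,5: B(x = 1) vs A(x = 3). RACE on x (W-W).
Steps 5,6: A(x = 3) vs C(y = x + 1). RACE on x (W-R).
Steps 6,7: C(y = x + 1) vs A(y = y * 3). RACE on y (W-W).
Steps 7,8: A(r=y,w=y) vs B(r=-,w=x). No conflict.
Steps 8,9: B(r=-,w=x) vs C(r=y,w=y). No conflict.
First conflict at steps 1,2.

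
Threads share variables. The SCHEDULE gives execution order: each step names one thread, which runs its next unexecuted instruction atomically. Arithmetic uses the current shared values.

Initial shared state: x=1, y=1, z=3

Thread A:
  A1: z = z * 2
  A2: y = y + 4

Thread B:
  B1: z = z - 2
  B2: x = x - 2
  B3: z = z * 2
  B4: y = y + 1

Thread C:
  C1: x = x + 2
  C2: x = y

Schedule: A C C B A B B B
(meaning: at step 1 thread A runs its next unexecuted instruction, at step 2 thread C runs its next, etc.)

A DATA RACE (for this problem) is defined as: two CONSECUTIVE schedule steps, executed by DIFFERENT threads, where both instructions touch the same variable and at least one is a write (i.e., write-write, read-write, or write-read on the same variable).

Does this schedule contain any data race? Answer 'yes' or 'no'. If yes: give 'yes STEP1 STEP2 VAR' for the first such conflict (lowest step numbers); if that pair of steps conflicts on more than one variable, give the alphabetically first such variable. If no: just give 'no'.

Answer: no

Derivation:
Steps 1,2: A(r=z,w=z) vs C(r=x,w=x). No conflict.
Steps 2,3: same thread (C). No race.
Steps 3,4: C(r=y,w=x) vs B(r=z,w=z). No conflict.
Steps 4,5: B(r=z,w=z) vs A(r=y,w=y). No conflict.
Steps 5,6: A(r=y,w=y) vs B(r=x,w=x). No conflict.
Steps 6,7: same thread (B). No race.
Steps 7,8: same thread (B). No race.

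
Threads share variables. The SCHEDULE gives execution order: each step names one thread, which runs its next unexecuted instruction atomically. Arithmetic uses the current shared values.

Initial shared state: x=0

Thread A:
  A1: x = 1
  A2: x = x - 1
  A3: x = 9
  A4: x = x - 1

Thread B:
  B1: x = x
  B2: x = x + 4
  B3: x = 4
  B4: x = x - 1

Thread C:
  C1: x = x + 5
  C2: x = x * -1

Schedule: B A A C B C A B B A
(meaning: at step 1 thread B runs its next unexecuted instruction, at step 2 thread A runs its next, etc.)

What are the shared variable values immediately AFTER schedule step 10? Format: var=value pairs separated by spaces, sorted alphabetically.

Step 1: thread B executes B1 (x = x). Shared: x=0. PCs: A@0 B@1 C@0
Step 2: thread A executes A1 (x = 1). Shared: x=1. PCs: A@1 B@1 C@0
Step 3: thread A executes A2 (x = x - 1). Shared: x=0. PCs: A@2 B@1 C@0
Step 4: thread C executes C1 (x = x + 5). Shared: x=5. PCs: A@2 B@1 C@1
Step 5: thread B executes B2 (x = x + 4). Shared: x=9. PCs: A@2 B@2 C@1
Step 6: thread C executes C2 (x = x * -1). Shared: x=-9. PCs: A@2 B@2 C@2
Step 7: thread A executes A3 (x = 9). Shared: x=9. PCs: A@3 B@2 C@2
Step 8: thread B executes B3 (x = 4). Shared: x=4. PCs: A@3 B@3 C@2
Step 9: thread B executes B4 (x = x - 1). Shared: x=3. PCs: A@3 B@4 C@2
Step 10: thread A executes A4 (x = x - 1). Shared: x=2. PCs: A@4 B@4 C@2

Answer: x=2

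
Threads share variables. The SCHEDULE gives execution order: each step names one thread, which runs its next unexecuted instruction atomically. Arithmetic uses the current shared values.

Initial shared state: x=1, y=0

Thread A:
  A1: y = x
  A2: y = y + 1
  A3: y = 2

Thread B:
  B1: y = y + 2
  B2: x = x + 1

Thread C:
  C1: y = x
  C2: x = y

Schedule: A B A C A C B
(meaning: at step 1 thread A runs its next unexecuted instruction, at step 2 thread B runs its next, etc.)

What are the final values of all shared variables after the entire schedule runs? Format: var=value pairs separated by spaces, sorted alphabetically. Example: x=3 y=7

Step 1: thread A executes A1 (y = x). Shared: x=1 y=1. PCs: A@1 B@0 C@0
Step 2: thread B executes B1 (y = y + 2). Shared: x=1 y=3. PCs: A@1 B@1 C@0
Step 3: thread A executes A2 (y = y + 1). Shared: x=1 y=4. PCs: A@2 B@1 C@0
Step 4: thread C executes C1 (y = x). Shared: x=1 y=1. PCs: A@2 B@1 C@1
Step 5: thread A executes A3 (y = 2). Shared: x=1 y=2. PCs: A@3 B@1 C@1
Step 6: thread C executes C2 (x = y). Shared: x=2 y=2. PCs: A@3 B@1 C@2
Step 7: thread B executes B2 (x = x + 1). Shared: x=3 y=2. PCs: A@3 B@2 C@2

Answer: x=3 y=2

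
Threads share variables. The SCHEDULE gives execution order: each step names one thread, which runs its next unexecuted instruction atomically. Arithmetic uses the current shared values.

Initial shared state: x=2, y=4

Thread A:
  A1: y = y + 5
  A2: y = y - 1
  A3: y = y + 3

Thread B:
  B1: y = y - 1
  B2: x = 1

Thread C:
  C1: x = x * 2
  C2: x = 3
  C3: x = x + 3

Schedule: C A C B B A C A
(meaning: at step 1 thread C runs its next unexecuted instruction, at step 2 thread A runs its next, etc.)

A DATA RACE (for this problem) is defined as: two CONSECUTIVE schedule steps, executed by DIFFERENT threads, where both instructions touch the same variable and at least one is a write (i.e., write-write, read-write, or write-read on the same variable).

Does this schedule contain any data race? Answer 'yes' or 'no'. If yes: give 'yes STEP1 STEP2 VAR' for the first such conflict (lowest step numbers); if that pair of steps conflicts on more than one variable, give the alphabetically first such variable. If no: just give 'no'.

Steps 1,2: C(r=x,w=x) vs A(r=y,w=y). No conflict.
Steps 2,3: A(r=y,w=y) vs C(r=-,w=x). No conflict.
Steps 3,4: C(r=-,w=x) vs B(r=y,w=y). No conflict.
Steps 4,5: same thread (B). No race.
Steps 5,6: B(r=-,w=x) vs A(r=y,w=y). No conflict.
Steps 6,7: A(r=y,w=y) vs C(r=x,w=x). No conflict.
Steps 7,8: C(r=x,w=x) vs A(r=y,w=y). No conflict.

Answer: no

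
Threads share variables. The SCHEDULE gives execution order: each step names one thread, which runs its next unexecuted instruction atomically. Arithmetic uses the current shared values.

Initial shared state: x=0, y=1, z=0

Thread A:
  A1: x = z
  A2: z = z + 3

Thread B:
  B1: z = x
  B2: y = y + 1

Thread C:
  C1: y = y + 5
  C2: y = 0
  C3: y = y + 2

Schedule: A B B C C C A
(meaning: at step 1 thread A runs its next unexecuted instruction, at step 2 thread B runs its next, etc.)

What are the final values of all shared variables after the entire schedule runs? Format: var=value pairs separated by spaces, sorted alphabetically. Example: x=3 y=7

Step 1: thread A executes A1 (x = z). Shared: x=0 y=1 z=0. PCs: A@1 B@0 C@0
Step 2: thread B executes B1 (z = x). Shared: x=0 y=1 z=0. PCs: A@1 B@1 C@0
Step 3: thread B executes B2 (y = y + 1). Shared: x=0 y=2 z=0. PCs: A@1 B@2 C@0
Step 4: thread C executes C1 (y = y + 5). Shared: x=0 y=7 z=0. PCs: A@1 B@2 C@1
Step 5: thread C executes C2 (y = 0). Shared: x=0 y=0 z=0. PCs: A@1 B@2 C@2
Step 6: thread C executes C3 (y = y + 2). Shared: x=0 y=2 z=0. PCs: A@1 B@2 C@3
Step 7: thread A executes A2 (z = z + 3). Shared: x=0 y=2 z=3. PCs: A@2 B@2 C@3

Answer: x=0 y=2 z=3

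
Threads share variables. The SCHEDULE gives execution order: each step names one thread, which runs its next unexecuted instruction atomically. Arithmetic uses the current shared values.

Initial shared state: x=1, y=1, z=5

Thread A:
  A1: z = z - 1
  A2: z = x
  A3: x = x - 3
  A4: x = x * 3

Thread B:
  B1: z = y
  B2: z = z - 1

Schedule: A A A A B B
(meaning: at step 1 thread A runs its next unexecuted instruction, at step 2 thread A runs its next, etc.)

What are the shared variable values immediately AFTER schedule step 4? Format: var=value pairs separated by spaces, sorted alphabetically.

Step 1: thread A executes A1 (z = z - 1). Shared: x=1 y=1 z=4. PCs: A@1 B@0
Step 2: thread A executes A2 (z = x). Shared: x=1 y=1 z=1. PCs: A@2 B@0
Step 3: thread A executes A3 (x = x - 3). Shared: x=-2 y=1 z=1. PCs: A@3 B@0
Step 4: thread A executes A4 (x = x * 3). Shared: x=-6 y=1 z=1. PCs: A@4 B@0

Answer: x=-6 y=1 z=1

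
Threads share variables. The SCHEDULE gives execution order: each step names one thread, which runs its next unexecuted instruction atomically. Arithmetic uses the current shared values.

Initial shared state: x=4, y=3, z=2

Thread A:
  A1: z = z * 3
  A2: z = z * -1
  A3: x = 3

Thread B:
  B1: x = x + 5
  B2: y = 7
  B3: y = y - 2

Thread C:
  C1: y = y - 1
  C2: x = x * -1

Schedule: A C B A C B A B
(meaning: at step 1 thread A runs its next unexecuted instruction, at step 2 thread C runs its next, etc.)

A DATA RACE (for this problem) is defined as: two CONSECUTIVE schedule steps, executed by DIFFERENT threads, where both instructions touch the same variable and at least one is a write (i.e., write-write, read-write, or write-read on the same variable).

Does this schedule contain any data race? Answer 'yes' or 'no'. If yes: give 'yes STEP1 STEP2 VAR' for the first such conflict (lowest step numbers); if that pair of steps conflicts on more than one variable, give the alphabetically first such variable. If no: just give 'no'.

Steps 1,2: A(r=z,w=z) vs C(r=y,w=y). No conflict.
Steps 2,3: C(r=y,w=y) vs B(r=x,w=x). No conflict.
Steps 3,4: B(r=x,w=x) vs A(r=z,w=z). No conflict.
Steps 4,5: A(r=z,w=z) vs C(r=x,w=x). No conflict.
Steps 5,6: C(r=x,w=x) vs B(r=-,w=y). No conflict.
Steps 6,7: B(r=-,w=y) vs A(r=-,w=x). No conflict.
Steps 7,8: A(r=-,w=x) vs B(r=y,w=y). No conflict.

Answer: no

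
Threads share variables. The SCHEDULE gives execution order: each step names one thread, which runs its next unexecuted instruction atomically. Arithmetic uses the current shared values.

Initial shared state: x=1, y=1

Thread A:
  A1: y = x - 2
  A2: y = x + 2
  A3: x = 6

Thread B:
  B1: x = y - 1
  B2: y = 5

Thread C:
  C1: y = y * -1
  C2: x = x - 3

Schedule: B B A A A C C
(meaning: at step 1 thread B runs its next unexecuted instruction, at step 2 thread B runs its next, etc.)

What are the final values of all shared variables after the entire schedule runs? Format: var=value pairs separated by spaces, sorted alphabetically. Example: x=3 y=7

Answer: x=3 y=-2

Derivation:
Step 1: thread B executes B1 (x = y - 1). Shared: x=0 y=1. PCs: A@0 B@1 C@0
Step 2: thread B executes B2 (y = 5). Shared: x=0 y=5. PCs: A@0 B@2 C@0
Step 3: thread A executes A1 (y = x - 2). Shared: x=0 y=-2. PCs: A@1 B@2 C@0
Step 4: thread A executes A2 (y = x + 2). Shared: x=0 y=2. PCs: A@2 B@2 C@0
Step 5: thread A executes A3 (x = 6). Shared: x=6 y=2. PCs: A@3 B@2 C@0
Step 6: thread C executes C1 (y = y * -1). Shared: x=6 y=-2. PCs: A@3 B@2 C@1
Step 7: thread C executes C2 (x = x - 3). Shared: x=3 y=-2. PCs: A@3 B@2 C@2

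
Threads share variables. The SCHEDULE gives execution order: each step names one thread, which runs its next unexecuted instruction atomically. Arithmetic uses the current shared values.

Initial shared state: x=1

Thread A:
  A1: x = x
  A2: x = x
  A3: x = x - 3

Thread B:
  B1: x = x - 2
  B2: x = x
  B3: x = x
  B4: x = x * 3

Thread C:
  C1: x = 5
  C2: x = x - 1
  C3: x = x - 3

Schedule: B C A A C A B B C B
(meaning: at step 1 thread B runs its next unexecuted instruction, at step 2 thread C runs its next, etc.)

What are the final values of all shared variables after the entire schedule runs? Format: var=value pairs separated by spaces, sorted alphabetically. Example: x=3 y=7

Step 1: thread B executes B1 (x = x - 2). Shared: x=-1. PCs: A@0 B@1 C@0
Step 2: thread C executes C1 (x = 5). Shared: x=5. PCs: A@0 B@1 C@1
Step 3: thread A executes A1 (x = x). Shared: x=5. PCs: A@1 B@1 C@1
Step 4: thread A executes A2 (x = x). Shared: x=5. PCs: A@2 B@1 C@1
Step 5: thread C executes C2 (x = x - 1). Shared: x=4. PCs: A@2 B@1 C@2
Step 6: thread A executes A3 (x = x - 3). Shared: x=1. PCs: A@3 B@1 C@2
Step 7: thread B executes B2 (x = x). Shared: x=1. PCs: A@3 B@2 C@2
Step 8: thread B executes B3 (x = x). Shared: x=1. PCs: A@3 B@3 C@2
Step 9: thread C executes C3 (x = x - 3). Shared: x=-2. PCs: A@3 B@3 C@3
Step 10: thread B executes B4 (x = x * 3). Shared: x=-6. PCs: A@3 B@4 C@3

Answer: x=-6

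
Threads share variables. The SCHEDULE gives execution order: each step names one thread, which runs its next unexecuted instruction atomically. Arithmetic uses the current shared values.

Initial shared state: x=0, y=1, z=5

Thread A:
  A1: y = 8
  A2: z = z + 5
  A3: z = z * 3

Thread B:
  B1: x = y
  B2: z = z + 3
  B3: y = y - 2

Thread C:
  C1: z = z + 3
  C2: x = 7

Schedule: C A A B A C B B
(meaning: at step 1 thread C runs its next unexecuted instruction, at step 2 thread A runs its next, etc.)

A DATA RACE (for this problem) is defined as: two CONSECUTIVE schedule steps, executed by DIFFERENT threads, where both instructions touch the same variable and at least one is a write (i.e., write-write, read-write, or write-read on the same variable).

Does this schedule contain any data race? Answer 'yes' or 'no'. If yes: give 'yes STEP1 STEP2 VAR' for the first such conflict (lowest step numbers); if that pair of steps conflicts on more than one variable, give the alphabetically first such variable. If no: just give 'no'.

Answer: no

Derivation:
Steps 1,2: C(r=z,w=z) vs A(r=-,w=y). No conflict.
Steps 2,3: same thread (A). No race.
Steps 3,4: A(r=z,w=z) vs B(r=y,w=x). No conflict.
Steps 4,5: B(r=y,w=x) vs A(r=z,w=z). No conflict.
Steps 5,6: A(r=z,w=z) vs C(r=-,w=x). No conflict.
Steps 6,7: C(r=-,w=x) vs B(r=z,w=z). No conflict.
Steps 7,8: same thread (B). No race.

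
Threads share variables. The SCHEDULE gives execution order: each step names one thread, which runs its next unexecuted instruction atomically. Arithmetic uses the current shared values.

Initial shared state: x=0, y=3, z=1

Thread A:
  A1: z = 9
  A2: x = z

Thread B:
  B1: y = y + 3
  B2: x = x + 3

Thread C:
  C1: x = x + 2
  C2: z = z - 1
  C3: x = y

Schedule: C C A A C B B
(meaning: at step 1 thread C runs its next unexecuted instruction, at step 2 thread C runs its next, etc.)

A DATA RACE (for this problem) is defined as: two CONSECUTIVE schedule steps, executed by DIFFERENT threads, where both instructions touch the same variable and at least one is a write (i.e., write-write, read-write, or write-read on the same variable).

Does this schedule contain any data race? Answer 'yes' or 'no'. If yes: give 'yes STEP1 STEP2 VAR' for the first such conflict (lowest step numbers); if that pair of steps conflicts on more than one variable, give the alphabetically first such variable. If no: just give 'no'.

Answer: yes 2 3 z

Derivation:
Steps 1,2: same thread (C). No race.
Steps 2,3: C(z = z - 1) vs A(z = 9). RACE on z (W-W).
Steps 3,4: same thread (A). No race.
Steps 4,5: A(x = z) vs C(x = y). RACE on x (W-W).
Steps 5,6: C(x = y) vs B(y = y + 3). RACE on y (R-W).
Steps 6,7: same thread (B). No race.
First conflict at steps 2,3.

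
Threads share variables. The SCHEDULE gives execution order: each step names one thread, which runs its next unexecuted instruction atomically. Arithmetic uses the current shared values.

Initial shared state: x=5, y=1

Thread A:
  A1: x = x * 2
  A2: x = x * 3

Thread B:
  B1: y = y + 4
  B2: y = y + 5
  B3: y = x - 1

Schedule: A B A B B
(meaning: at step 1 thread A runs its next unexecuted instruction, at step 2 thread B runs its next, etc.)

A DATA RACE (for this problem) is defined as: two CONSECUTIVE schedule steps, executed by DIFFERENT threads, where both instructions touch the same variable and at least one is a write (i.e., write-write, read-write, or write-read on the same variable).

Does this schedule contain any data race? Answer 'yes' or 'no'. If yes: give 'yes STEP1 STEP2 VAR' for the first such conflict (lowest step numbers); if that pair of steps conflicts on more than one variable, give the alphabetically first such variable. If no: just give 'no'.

Steps 1,2: A(r=x,w=x) vs B(r=y,w=y). No conflict.
Steps 2,3: B(r=y,w=y) vs A(r=x,w=x). No conflict.
Steps 3,4: A(r=x,w=x) vs B(r=y,w=y). No conflict.
Steps 4,5: same thread (B). No race.

Answer: no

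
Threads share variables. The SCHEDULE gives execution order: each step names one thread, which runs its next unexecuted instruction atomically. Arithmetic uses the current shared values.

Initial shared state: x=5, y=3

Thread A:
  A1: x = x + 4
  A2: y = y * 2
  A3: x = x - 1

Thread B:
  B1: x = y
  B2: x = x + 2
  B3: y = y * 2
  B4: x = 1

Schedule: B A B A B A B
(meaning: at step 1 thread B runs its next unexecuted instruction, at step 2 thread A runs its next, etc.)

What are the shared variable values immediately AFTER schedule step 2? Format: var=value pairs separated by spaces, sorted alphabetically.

Step 1: thread B executes B1 (x = y). Shared: x=3 y=3. PCs: A@0 B@1
Step 2: thread A executes A1 (x = x + 4). Shared: x=7 y=3. PCs: A@1 B@1

Answer: x=7 y=3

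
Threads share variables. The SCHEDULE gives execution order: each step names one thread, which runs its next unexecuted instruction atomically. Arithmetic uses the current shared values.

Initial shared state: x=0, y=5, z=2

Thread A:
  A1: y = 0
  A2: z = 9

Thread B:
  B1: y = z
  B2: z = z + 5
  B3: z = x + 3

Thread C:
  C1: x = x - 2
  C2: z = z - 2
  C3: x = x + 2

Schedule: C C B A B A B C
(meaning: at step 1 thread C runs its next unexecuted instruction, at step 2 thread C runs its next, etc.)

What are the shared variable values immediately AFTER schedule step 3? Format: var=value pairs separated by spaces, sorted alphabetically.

Step 1: thread C executes C1 (x = x - 2). Shared: x=-2 y=5 z=2. PCs: A@0 B@0 C@1
Step 2: thread C executes C2 (z = z - 2). Shared: x=-2 y=5 z=0. PCs: A@0 B@0 C@2
Step 3: thread B executes B1 (y = z). Shared: x=-2 y=0 z=0. PCs: A@0 B@1 C@2

Answer: x=-2 y=0 z=0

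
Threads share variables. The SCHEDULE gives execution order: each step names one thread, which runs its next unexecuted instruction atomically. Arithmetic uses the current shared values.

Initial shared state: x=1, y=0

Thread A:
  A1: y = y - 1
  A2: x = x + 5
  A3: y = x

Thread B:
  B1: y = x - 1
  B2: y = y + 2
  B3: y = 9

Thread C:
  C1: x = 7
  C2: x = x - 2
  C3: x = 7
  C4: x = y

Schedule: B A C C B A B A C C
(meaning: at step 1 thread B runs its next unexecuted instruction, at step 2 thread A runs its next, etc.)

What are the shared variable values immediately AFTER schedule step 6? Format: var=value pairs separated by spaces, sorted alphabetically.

Step 1: thread B executes B1 (y = x - 1). Shared: x=1 y=0. PCs: A@0 B@1 C@0
Step 2: thread A executes A1 (y = y - 1). Shared: x=1 y=-1. PCs: A@1 B@1 C@0
Step 3: thread C executes C1 (x = 7). Shared: x=7 y=-1. PCs: A@1 B@1 C@1
Step 4: thread C executes C2 (x = x - 2). Shared: x=5 y=-1. PCs: A@1 B@1 C@2
Step 5: thread B executes B2 (y = y + 2). Shared: x=5 y=1. PCs: A@1 B@2 C@2
Step 6: thread A executes A2 (x = x + 5). Shared: x=10 y=1. PCs: A@2 B@2 C@2

Answer: x=10 y=1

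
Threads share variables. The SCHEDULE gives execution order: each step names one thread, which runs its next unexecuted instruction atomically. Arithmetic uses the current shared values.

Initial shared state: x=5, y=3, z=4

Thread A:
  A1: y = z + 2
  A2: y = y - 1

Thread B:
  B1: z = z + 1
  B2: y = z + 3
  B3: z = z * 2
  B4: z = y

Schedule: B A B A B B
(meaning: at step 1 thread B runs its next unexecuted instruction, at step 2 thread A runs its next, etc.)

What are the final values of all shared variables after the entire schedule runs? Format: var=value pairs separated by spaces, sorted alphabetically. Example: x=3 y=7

Answer: x=5 y=7 z=7

Derivation:
Step 1: thread B executes B1 (z = z + 1). Shared: x=5 y=3 z=5. PCs: A@0 B@1
Step 2: thread A executes A1 (y = z + 2). Shared: x=5 y=7 z=5. PCs: A@1 B@1
Step 3: thread B executes B2 (y = z + 3). Shared: x=5 y=8 z=5. PCs: A@1 B@2
Step 4: thread A executes A2 (y = y - 1). Shared: x=5 y=7 z=5. PCs: A@2 B@2
Step 5: thread B executes B3 (z = z * 2). Shared: x=5 y=7 z=10. PCs: A@2 B@3
Step 6: thread B executes B4 (z = y). Shared: x=5 y=7 z=7. PCs: A@2 B@4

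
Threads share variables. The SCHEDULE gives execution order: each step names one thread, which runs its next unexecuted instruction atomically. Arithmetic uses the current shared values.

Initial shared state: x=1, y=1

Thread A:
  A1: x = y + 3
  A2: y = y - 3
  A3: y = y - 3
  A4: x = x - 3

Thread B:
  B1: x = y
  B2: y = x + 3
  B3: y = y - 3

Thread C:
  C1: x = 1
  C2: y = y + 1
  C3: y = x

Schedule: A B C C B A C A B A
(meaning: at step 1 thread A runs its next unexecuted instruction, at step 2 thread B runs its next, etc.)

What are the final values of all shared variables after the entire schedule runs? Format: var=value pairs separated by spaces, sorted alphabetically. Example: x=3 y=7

Answer: x=-2 y=-5

Derivation:
Step 1: thread A executes A1 (x = y + 3). Shared: x=4 y=1. PCs: A@1 B@0 C@0
Step 2: thread B executes B1 (x = y). Shared: x=1 y=1. PCs: A@1 B@1 C@0
Step 3: thread C executes C1 (x = 1). Shared: x=1 y=1. PCs: A@1 B@1 C@1
Step 4: thread C executes C2 (y = y + 1). Shared: x=1 y=2. PCs: A@1 B@1 C@2
Step 5: thread B executes B2 (y = x + 3). Shared: x=1 y=4. PCs: A@1 B@2 C@2
Step 6: thread A executes A2 (y = y - 3). Shared: x=1 y=1. PCs: A@2 B@2 C@2
Step 7: thread C executes C3 (y = x). Shared: x=1 y=1. PCs: A@2 B@2 C@3
Step 8: thread A executes A3 (y = y - 3). Shared: x=1 y=-2. PCs: A@3 B@2 C@3
Step 9: thread B executes B3 (y = y - 3). Shared: x=1 y=-5. PCs: A@3 B@3 C@3
Step 10: thread A executes A4 (x = x - 3). Shared: x=-2 y=-5. PCs: A@4 B@3 C@3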